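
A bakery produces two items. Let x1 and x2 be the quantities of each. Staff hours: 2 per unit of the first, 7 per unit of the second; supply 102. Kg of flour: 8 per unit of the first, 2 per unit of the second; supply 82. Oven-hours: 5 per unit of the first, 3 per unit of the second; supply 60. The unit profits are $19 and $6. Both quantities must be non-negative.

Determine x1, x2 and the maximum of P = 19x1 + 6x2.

x1 = 9, x2 = 5, maximum P = 201

Corner points and P = 19x1 + 6x2:
  (0, 0) → P = 0
  (0, 102/7) → P = 612/7
  (41/4, 0) → P = 779/4
  (114/29, 390/29) → P = 4506/29
  (9, 5) → P = 201

The binding constraints are 8x1 + 2x2 = 82 and 5x1 + 3x2 = 60.
Solving simultaneously gives x1 = 9, x2 = 5.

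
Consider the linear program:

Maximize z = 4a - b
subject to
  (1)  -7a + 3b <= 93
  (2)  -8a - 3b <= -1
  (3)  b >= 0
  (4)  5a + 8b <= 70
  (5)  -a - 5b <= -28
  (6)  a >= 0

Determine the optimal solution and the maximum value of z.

Feasible corners and z = 4a - b:
  (126/17, 70/17) → z = 434/17
  (0, 35/4) → z = -35/4
  (0, 28/5) → z = -28/5

At the optimal vertex, 5a + 8b = 70 and -a - 5b = -28.
Solving simultaneously gives a = 126/17, b = 70/17.

a = 126/17, b = 70/17, maximum z = 434/17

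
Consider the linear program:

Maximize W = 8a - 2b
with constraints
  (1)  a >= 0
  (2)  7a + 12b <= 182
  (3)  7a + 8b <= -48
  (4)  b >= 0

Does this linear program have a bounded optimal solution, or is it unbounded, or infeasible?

infeasible

The boundaries a = 0 and 7a + 12b = 182 meet at (0, 91/6), but that point violates 7a + 8b ≤ -48. Every candidate vertex is excluded by some other constraint, so the feasible region is empty.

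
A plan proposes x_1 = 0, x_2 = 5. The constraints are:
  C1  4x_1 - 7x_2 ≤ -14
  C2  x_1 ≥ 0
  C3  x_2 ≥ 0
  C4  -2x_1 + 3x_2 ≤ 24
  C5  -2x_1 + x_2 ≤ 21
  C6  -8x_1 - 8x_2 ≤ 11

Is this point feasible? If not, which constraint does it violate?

feasible

C1: -35 ≤ -14 ✓
C2: 0 ≥ 0 ✓
C3: 5 ≥ 0 ✓
C4: 15 ≤ 24 ✓
C5: 5 ≤ 21 ✓
C6: -40 ≤ 11 ✓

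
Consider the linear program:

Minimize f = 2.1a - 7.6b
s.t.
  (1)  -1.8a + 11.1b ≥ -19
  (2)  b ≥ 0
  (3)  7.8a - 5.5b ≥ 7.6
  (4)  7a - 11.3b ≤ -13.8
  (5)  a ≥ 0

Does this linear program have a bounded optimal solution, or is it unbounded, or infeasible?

From the feasible point (8089/2482, 4021/1241), moving in the direction (11.3, 7) keeps every constraint satisfied while f decreases without bound.

unbounded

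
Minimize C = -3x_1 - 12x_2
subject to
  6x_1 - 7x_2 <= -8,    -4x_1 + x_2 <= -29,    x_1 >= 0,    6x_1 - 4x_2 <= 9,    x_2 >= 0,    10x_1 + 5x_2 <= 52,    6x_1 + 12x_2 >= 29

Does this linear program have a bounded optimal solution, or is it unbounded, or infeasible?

infeasible

The boundaries 6x_1 - 7x_2 = -8 and 10x_1 + 5x_2 = 52 meet at (81/25, 98/25), but that point violates -4x_1 + x_2 ≤ -29. Every candidate vertex is excluded by some other constraint, so the feasible region is empty.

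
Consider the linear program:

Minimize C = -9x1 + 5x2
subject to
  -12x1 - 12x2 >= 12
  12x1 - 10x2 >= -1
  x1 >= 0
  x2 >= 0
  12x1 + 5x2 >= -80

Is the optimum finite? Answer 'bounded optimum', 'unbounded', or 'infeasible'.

infeasible

The boundaries -12x1 - 12x2 = 12 and x1 = 0 meet at (0, -1), but that point violates x2 ≥ 0. Every candidate vertex is excluded by some other constraint, so the feasible region is empty.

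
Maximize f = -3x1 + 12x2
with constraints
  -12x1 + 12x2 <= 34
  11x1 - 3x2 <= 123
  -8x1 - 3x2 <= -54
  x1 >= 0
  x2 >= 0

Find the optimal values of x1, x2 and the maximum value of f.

Vertices and f = -3x1 + 12x2:
  (263/16, 925/48) → f = 2911/16
  (91/22, 230/33) → f = 1567/22
  (123/11, 0) → f = -369/11
  (27/4, 0) → f = -81/4

At the optimal vertex, -12x1 + 12x2 = 34 and 11x1 - 3x2 = 123.
Solving simultaneously gives x1 = 263/16, x2 = 925/48.

x1 = 263/16, x2 = 925/48, maximum f = 2911/16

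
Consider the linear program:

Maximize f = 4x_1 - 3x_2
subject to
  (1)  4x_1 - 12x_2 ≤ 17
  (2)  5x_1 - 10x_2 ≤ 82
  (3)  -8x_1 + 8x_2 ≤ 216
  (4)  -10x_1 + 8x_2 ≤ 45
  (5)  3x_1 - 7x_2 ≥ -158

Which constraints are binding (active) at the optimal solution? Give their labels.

Feasible corners and f = 4x_1 - 3x_2:
  (407/10, 243/20) → f = 2527/20
  (-169/22, -175/44) → f = -827/44
  (2154/5, 1036/5) → f = 5508/5
  (949/46, 1445/46) → f = -539/46

The maximum is at (2154/5, 1036/5). Substituting into each constraint, equality holds for (2) and (5); the remaining constraints have slack.

(2) and (5)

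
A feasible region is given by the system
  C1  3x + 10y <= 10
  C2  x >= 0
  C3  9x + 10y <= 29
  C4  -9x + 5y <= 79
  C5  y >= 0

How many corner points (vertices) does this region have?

4

Intersecting each pair of boundary lines and keeping only the points that satisfy every inequality leaves:
  (0, 1)
  (19/6, 1/20)
  (0, 0)
  (29/9, 0)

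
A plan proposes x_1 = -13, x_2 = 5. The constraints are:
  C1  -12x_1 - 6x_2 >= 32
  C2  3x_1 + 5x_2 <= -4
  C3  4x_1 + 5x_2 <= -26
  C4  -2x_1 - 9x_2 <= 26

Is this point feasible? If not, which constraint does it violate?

feasible

C1: 126 ≥ 32 ✓
C2: -14 ≤ -4 ✓
C3: -27 ≤ -26 ✓
C4: -19 ≤ 26 ✓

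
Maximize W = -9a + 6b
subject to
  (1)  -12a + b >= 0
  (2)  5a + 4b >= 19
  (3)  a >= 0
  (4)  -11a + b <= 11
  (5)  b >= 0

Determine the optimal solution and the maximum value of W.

a = 11, b = 132, maximum W = 693

Extreme points and W = -9a + 6b:
  (19/53, 228/53) → W = 1197/53
  (11, 132) → W = 693
  (0, 19/4) → W = 57/2
  (0, 11) → W = 66

The binding constraints are -12a + b = 0 and -11a + b = 11.
Solving simultaneously gives a = 11, b = 132.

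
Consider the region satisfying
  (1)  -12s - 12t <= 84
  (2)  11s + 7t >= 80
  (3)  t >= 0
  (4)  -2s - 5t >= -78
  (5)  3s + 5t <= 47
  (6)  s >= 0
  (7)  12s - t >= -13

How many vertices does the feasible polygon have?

Pairwise boundary intersections that survive every other constraint:
  (80/11, 0)
  (71/34, 277/34)
  (47/3, 0)

3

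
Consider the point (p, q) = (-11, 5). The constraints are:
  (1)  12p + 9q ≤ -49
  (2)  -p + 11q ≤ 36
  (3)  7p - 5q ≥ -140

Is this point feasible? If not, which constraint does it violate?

Constraint (2): -p + 11q = 66, which is not ≤ 36. All other constraints are satisfied.

not feasible — violates (2)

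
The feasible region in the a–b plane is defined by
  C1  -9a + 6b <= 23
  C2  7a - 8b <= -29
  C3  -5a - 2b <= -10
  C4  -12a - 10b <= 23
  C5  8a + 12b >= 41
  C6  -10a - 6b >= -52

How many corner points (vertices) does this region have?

Intersecting each pair of boundary lines and keeping only the points that satisfy every inequality leaves:
  (7/24, 205/48)
  (29/19, 349/57)
  (11/27, 215/54)
  (121/61, 327/61)

4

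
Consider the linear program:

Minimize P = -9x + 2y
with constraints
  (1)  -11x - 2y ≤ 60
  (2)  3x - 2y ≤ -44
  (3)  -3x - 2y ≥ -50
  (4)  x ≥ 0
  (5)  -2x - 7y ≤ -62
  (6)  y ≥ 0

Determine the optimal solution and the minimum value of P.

x = 1, y = 47/2, minimum P = 38

Vertices and P = -9x + 2y:
  (1, 47/2) → P = 38
  (0, 22) → P = 44
  (0, 25) → P = 50

The binding constraints are 3x - 2y = -44 and -3x - 2y = -50.
Solving simultaneously gives x = 1, y = 47/2.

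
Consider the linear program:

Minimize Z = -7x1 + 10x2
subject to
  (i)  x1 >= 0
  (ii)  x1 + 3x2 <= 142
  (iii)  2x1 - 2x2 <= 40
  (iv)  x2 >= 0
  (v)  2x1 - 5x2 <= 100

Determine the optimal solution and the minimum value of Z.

Corner points and Z = -7x1 + 10x2:
  (0, 142/3) → Z = 1420/3
  (0, 0) → Z = 0
  (101/2, 61/2) → Z = -97/2
  (20, 0) → Z = -140

x1 = 20, x2 = 0, minimum Z = -140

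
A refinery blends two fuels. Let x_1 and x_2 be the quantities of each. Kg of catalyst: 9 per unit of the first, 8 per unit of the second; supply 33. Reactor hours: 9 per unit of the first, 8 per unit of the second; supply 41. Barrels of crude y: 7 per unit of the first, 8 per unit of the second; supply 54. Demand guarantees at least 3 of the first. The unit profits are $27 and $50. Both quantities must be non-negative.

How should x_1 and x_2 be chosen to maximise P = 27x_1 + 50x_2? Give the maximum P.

x_1 = 3, x_2 = 3/4, maximum P = 237/2

Extreme points and P = 27x_1 + 50x_2:
  (11/3, 0) → P = 99
  (3, 0) → P = 81
  (3, 3/4) → P = 237/2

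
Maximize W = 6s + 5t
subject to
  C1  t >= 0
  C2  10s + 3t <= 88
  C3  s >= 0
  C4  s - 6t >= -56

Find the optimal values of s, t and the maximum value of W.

s = 40/7, t = 72/7, maximum W = 600/7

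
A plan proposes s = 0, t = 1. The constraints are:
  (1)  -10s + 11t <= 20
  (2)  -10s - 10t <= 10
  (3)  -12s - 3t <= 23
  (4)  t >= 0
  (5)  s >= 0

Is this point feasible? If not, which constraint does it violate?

feasible

(1): 11 ≤ 20 ✓
(2): -10 ≤ 10 ✓
(3): -3 ≤ 23 ✓
(4): 1 ≥ 0 ✓
(5): 0 ≥ 0 ✓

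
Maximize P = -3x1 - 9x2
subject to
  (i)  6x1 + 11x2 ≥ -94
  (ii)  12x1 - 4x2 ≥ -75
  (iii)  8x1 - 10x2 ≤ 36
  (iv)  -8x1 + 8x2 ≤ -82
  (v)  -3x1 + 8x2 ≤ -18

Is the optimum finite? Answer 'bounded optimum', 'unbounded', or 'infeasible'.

The boundaries 6x1 + 11x2 = -94 and 8x1 - 10x2 = 36 meet at (-136/37, -242/37), but that point violates -8x1 + 8x2 ≤ -82. Every candidate vertex is excluded by some other constraint, so the feasible region is empty.

infeasible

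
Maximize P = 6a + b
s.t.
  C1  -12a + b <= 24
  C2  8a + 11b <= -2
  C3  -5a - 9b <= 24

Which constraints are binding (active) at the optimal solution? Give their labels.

Extreme points and P = 6a + b:
  (-19/10, 6/5) → P = -51/5
  (-240/113, -168/113) → P = -1608/113
  (246/17, -182/17) → P = 1294/17

The maximum is at (246/17, -182/17). Substituting into each constraint, equality holds for C2 and C3; the remaining constraints have slack.

C2 and C3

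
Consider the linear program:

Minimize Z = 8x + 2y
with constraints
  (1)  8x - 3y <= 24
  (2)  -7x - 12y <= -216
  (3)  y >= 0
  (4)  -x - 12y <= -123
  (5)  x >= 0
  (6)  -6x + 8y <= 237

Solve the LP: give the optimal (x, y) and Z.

Vertices and Z = 8x + 2y:
  (8, 40/3) → Z = 272/3
  (903/46, 1020/23) → Z = 5652/23
  (0, 18) → Z = 36
  (0, 237/8) → Z = 237/4

x = 0, y = 18, minimum Z = 36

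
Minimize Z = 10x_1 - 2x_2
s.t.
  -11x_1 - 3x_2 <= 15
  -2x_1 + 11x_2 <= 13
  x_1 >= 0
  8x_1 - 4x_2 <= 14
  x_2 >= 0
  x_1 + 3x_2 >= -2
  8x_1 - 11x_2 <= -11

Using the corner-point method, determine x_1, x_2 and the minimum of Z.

x_1 = 0, x_2 = 13/11, minimum Z = -26/11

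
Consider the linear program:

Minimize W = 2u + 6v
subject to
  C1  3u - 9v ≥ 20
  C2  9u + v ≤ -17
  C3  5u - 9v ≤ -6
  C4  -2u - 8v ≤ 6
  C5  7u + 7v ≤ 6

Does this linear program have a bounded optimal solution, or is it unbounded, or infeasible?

infeasible

The boundaries 3u - 9v = 20 and 5u - 9v = -6 meet at (-13, -59/9), but that point violates -2u - 8v ≤ 6. Every candidate vertex is excluded by some other constraint, so the feasible region is empty.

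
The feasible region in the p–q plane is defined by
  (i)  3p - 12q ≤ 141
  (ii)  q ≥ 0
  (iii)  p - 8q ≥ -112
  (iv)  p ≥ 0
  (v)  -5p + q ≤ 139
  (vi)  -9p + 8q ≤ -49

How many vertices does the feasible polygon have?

4

Of the 15 pairwise boundary intersections, those satisfying every inequality are:
  (47, 0)
  (206, 159/4)
  (49/9, 0)
  (161/8, 1057/64)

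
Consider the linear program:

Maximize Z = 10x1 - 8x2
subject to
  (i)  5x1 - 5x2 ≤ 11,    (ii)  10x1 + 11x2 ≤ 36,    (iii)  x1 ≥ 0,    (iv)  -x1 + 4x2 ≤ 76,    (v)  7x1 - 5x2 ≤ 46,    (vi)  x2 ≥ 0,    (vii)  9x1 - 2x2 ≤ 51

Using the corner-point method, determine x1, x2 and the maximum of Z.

Vertices and Z = 10x1 - 8x2:
  (43/15, 2/3) → Z = 70/3
  (11/5, 0) → Z = 22
  (0, 36/11) → Z = -288/11
  (0, 0) → Z = 0

The optimum lies where 5x1 - 5x2 = 11 and 10x1 + 11x2 = 36.
Solving simultaneously gives x1 = 43/15, x2 = 2/3.

x1 = 43/15, x2 = 2/3, maximum Z = 70/3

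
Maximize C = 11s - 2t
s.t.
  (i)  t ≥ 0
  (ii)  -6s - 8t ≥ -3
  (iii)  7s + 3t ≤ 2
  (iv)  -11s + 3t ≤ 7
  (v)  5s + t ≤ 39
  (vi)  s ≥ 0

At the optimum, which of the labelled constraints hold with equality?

Extreme points and C = 11s - 2t:
  (2/7, 0) → C = 22/7
  (0, 0) → C = 0
  (7/38, 9/38) → C = 59/38
  (0, 3/8) → C = -3/4

The maximum is at (2/7, 0). Substituting into each constraint, equality holds for (i) and (iii); the remaining constraints have slack.

(i) and (iii)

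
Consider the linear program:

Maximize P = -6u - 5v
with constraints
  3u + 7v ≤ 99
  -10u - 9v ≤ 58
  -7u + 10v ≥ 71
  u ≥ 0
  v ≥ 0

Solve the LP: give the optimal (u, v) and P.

u = 0, v = 71/10, maximum P = -71/2

Feasible corners and P = -6u - 5v:
  (493/79, 906/79) → P = -7488/79
  (0, 99/7) → P = -495/7
  (0, 71/10) → P = -71/2

The binding constraints are -7u + 10v = 71 and u = 0.
Solving simultaneously gives u = 0, v = 71/10.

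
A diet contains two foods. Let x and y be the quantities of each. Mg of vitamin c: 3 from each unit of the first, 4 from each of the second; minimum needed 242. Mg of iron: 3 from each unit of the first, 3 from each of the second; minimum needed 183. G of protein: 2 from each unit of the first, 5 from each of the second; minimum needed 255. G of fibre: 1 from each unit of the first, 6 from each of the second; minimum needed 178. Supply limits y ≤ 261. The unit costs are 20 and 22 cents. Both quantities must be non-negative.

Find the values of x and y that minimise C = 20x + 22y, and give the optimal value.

Extreme points and C = 20x + 22y:
  (0, 61) → C = 1342
  (0, 261) → C = 5742
  (178, 0) → C = 3560
  (2, 59) → C = 1338
  (190/7, 281/7) → C = 1426
  (640/7, 101/7) → C = 2146
The feasible region is unbounded (it extends along (1, 0)), but C strictly increases along every unbounded feasible direction, so there is no improving ray and the minimum is attained at a vertex.

At the optimal vertex, 3x + 4y = 242 and 3x + 3y = 183.
Solving simultaneously gives x = 2, y = 59.

x = 2, y = 59, minimum C = 1338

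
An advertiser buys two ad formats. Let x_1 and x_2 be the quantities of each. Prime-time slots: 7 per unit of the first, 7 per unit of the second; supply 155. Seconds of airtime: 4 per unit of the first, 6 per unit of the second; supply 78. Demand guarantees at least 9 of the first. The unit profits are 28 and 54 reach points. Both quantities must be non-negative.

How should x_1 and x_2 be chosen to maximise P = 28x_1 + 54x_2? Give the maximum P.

Extreme points and P = 28x_1 + 54x_2:
  (39/2, 0) → P = 546
  (9, 0) → P = 252
  (9, 7) → P = 630

The optimum lies where 4x_1 + 6x_2 = 78 and x_1 = 9.
Solving simultaneously gives x_1 = 9, x_2 = 7.

x_1 = 9, x_2 = 7, maximum P = 630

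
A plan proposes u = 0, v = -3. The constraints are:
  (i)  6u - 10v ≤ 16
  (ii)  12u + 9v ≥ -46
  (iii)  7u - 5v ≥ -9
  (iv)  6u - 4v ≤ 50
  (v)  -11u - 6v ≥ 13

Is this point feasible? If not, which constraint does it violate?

Constraint (i): 6u - 10v = 30, which is not ≤ 16. All other constraints are satisfied.

not feasible — violates (i)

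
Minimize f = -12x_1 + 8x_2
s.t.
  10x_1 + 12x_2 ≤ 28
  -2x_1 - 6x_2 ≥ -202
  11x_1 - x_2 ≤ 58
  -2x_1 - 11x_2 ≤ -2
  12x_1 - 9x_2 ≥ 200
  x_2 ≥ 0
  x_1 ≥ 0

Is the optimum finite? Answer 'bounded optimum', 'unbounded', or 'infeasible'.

infeasible

The boundaries 10x_1 + 12x_2 = 28 and x_2 = 0 meet at (14/5, 0), but that point violates 12x_1 - 9x_2 ≥ 200. Every candidate vertex is excluded by some other constraint, so the feasible region is empty.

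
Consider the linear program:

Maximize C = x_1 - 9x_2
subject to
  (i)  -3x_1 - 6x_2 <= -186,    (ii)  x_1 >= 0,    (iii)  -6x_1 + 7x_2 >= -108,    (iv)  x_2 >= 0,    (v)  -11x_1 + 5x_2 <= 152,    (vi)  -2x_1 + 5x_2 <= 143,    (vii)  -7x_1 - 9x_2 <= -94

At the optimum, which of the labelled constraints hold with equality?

(i) and (iii)

Feasible corners and C = x_1 - 9x_2:
  (650/19, 264/19) → C = -1726/19
  (8/3, 89/3) → C = -793/3
  (1541/16, 537/8) → C = -8125/16

The maximum is at (650/19, 264/19). Substituting into each constraint, equality holds for (i) and (iii); the remaining constraints have slack.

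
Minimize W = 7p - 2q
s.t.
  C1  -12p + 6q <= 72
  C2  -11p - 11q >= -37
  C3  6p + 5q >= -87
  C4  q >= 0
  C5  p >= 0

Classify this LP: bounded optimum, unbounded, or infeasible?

bounded optimum

Corner points and W = 7p - 2q:
  (37/11, 0) → W = 259/11
  (0, 37/11) → W = -74/11
  (0, 0) → W = 0
The feasible region has finitely many vertices and no improving ray; the minimum is -74/11 at (0, 37/11).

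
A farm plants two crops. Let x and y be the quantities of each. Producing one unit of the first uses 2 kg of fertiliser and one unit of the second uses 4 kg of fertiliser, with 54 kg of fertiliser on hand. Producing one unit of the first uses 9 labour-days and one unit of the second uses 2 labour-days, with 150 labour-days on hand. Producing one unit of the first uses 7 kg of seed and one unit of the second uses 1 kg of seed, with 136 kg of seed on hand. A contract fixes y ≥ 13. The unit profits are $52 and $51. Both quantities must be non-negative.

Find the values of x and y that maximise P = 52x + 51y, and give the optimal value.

x = 1, y = 13, maximum P = 715

Feasible corners and P = 52x + 51y:
  (0, 27/2) → P = 1377/2
  (0, 13) → P = 663
  (1, 13) → P = 715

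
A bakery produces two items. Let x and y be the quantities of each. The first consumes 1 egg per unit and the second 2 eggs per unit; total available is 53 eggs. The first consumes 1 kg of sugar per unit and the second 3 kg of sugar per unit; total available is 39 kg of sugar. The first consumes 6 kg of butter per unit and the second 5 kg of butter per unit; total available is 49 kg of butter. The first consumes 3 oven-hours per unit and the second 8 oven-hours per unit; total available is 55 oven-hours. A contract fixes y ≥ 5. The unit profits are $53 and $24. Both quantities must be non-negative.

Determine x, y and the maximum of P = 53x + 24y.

x = 4, y = 5, maximum P = 332

Feasible corners and P = 53x + 24y:
  (0, 55/8) → P = 165
  (0, 5) → P = 120
  (39/11, 61/11) → P = 321
  (4, 5) → P = 332

The binding constraints are 6x + 5y = 49 and y = 5.
Solving simultaneously gives x = 4, y = 5.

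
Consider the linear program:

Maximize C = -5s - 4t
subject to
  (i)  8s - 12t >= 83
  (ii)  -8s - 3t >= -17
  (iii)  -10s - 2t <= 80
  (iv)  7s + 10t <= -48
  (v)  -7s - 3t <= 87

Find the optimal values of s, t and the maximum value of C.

Extreme points and C = -5s - 4t:
  (-397/68, -735/68) → C = 4925/68
  (127/82, -965/164) → C = 1295/82
  (314/59, -503/59) → C = 442/59
  (104, -815/3) → C = 1700/3
  (-33/8, -155/8) → C = 785/8

The optimum lies where -8s - 3t = -17 and -7s - 3t = 87.
Solving simultaneously gives s = 104, t = -815/3.

s = 104, t = -815/3, maximum C = 1700/3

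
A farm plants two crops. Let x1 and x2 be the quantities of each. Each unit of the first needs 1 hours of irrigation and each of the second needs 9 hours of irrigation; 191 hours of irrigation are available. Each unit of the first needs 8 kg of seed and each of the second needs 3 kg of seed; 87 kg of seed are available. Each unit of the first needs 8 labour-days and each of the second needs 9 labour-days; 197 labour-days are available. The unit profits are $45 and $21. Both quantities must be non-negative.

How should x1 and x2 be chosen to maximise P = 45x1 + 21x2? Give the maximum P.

Vertices and P = 45x1 + 21x2:
  (0, 0) → P = 0
  (0, 191/9) → P = 1337/3
  (87/8, 0) → P = 3915/8
  (6/7, 1331/63) → P = 10127/21
  (4, 55/3) → P = 565

The binding constraints are 8x1 + 3x2 = 87 and 8x1 + 9x2 = 197.
Solving simultaneously gives x1 = 4, x2 = 55/3.

x1 = 4, x2 = 55/3, maximum P = 565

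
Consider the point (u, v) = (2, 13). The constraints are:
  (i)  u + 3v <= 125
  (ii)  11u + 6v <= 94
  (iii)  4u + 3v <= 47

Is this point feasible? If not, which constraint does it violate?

Constraint (ii): 11u + 6v = 100, which is not ≤ 94. All other constraints are satisfied.

not feasible — violates (ii)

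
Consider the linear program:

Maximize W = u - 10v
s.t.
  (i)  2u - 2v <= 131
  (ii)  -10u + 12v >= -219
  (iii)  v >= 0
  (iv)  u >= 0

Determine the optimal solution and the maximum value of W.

Corner points and W = u - 10v:
  (567/2, 218) → W = -3793/2
  (219/10, 0) → W = 219/10
  (0, 0) → W = 0
The feasible region is unbounded (it extends along (0, 1), (1, 1)), but W strictly decreases along every unbounded feasible direction, so there is no improving ray and the maximum is attained at a vertex.

At the optimal vertex, -10u + 12v = -219 and v = 0.
Solving simultaneously gives u = 219/10, v = 0.

u = 219/10, v = 0, maximum W = 219/10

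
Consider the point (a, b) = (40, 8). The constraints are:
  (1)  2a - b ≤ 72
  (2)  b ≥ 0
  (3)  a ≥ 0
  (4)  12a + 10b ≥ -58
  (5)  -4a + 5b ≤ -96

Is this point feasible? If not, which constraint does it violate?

feasible

(1): 72 ≤ 72 ✓
(2): 8 ≥ 0 ✓
(3): 40 ≥ 0 ✓
(4): 560 ≥ -58 ✓
(5): -120 ≤ -96 ✓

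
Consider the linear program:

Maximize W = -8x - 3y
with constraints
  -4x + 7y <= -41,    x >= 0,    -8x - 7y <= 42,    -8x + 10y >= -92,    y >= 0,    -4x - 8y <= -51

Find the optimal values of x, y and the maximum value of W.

x = 137/12, y = 2/3, maximum W = -280/3

Extreme points and W = -8x - 3y:
  (117/8, 5/2) → W = -249/2
  (137/12, 2/3) → W = -280/3
  (623/52, 5/13) → W = -97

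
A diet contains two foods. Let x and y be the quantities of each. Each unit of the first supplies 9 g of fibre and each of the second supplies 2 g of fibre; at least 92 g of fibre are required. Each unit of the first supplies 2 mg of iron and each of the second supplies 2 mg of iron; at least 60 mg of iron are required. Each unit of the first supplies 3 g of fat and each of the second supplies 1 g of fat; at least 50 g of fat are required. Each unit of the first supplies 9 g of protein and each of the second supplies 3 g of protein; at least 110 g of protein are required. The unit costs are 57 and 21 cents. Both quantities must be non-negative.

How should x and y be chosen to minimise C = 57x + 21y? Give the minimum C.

Vertices and C = 57x + 21y:
  (0, 50) → C = 1050
  (30, 0) → C = 1710
  (10, 20) → C = 990
The feasible region is unbounded (it extends along (0, 1), (1, 0)), but C strictly increases along every unbounded feasible direction, so there is no improving ray and the minimum is attained at a vertex.

x = 10, y = 20, minimum C = 990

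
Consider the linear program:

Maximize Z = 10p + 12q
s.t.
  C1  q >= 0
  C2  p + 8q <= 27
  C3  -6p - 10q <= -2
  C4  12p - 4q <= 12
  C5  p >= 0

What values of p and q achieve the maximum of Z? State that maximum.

p = 51/25, q = 78/25, maximum Z = 1446/25

Vertices and Z = 10p + 12q:
  (1/3, 0) → Z = 10/3
  (1, 0) → Z = 10
  (51/25, 78/25) → Z = 1446/25
  (0, 27/8) → Z = 81/2
  (0, 1/5) → Z = 12/5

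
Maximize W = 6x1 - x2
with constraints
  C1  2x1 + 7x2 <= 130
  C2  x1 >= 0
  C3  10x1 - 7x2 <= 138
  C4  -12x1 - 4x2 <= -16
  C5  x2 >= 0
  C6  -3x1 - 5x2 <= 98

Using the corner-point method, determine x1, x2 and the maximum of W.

x1 = 67/3, x2 = 256/21, maximum W = 2558/21

Feasible corners and W = 6x1 - x2:
  (0, 130/7) → W = -130/7
  (67/3, 256/21) → W = 2558/21
  (0, 4) → W = -4
  (69/5, 0) → W = 414/5
  (4/3, 0) → W = 8

The optimum lies where 2x1 + 7x2 = 130 and 10x1 - 7x2 = 138.
Solving simultaneously gives x1 = 67/3, x2 = 256/21.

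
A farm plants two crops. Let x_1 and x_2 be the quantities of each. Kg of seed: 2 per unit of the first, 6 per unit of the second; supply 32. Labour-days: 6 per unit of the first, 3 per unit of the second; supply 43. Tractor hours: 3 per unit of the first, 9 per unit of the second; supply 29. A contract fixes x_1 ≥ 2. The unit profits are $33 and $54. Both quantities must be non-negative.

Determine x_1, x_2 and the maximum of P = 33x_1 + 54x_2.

x_1 = 20/3, x_2 = 1, maximum P = 274

Extreme points and P = 33x_1 + 54x_2:
  (43/6, 0) → P = 473/2
  (2, 0) → P = 66
  (20/3, 1) → P = 274
  (2, 23/9) → P = 204

The optimum lies where 6x_1 + 3x_2 = 43 and 3x_1 + 9x_2 = 29.
Solving simultaneously gives x_1 = 20/3, x_2 = 1.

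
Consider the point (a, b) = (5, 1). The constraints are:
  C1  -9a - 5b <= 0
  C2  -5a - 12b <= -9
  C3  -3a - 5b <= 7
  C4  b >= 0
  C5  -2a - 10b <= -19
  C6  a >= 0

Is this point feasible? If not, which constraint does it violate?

C1: -50 ≤ 0 ✓
C2: -37 ≤ -9 ✓
C3: -20 ≤ 7 ✓
C4: 1 ≥ 0 ✓
C5: -20 ≤ -19 ✓
C6: 5 ≥ 0 ✓

feasible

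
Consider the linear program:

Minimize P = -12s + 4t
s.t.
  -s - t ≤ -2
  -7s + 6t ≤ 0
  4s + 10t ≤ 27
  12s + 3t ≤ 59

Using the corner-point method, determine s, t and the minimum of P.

s = 53/9, t = -35/9, minimum P = -776/9

Extreme points and P = -12s + 4t:
  (12/13, 14/13) → P = -88/13
  (53/9, -35/9) → P = -776/9
  (81/47, 189/94) → P = -594/47
  (509/108, 22/27) → P = -1439/27

The optimum lies where -s - t = -2 and 12s + 3t = 59.
Solving simultaneously gives s = 53/9, t = -35/9.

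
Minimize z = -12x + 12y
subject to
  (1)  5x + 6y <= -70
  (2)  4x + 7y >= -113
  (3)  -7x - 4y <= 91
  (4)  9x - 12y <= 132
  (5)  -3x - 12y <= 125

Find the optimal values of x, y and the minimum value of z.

x = -15/7, y = -415/42, minimum z = -650/7

Feasible corners and z = -12x + 12y:
  (-133/11, -35/22) → z = 126
  (-15/7, -415/42) → z = -650/7
  (-74/9, -301/36) → z = -5/3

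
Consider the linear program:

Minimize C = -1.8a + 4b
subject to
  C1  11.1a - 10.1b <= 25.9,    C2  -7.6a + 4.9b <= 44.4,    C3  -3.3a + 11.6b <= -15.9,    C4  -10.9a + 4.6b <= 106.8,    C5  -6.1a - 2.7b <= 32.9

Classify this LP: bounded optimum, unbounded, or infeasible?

Vertices and C = -1.8a + 4b:
  (13985/9543, -3034/3181) → C = -20527/3181
  (-13118/4579, -26159/4579) → C = -21322/1205
  (-33871/7967, -20556/7967) → C = -106281/39835
The feasible region has finitely many vertices and no improving ray; the minimum is -21322/1205 at (-13118/4579, -26159/4579).

bounded optimum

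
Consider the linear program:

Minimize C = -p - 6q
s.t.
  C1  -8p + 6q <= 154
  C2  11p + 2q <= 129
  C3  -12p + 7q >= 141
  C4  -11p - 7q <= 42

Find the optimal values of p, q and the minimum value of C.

Feasible corners and C = -p - 6q:
  (233/41, 1363/41) → C = -8411/41
  (-665/61, 679/61) → C = -3409/61
  (621/101, 3099/101) → C = -19215/101
  (-183/23, 1047/161) → C = -5001/161

At the optimal vertex, -8p + 6q = 154 and 11p + 2q = 129.
Solving simultaneously gives p = 233/41, q = 1363/41.

p = 233/41, q = 1363/41, minimum C = -8411/41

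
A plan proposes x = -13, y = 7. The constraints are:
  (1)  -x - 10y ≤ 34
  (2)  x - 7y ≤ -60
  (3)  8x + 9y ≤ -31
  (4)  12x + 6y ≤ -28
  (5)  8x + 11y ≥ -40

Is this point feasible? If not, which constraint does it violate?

(1): -57 ≤ 34 ✓
(2): -62 ≤ -60 ✓
(3): -41 ≤ -31 ✓
(4): -114 ≤ -28 ✓
(5): -27 ≥ -40 ✓

feasible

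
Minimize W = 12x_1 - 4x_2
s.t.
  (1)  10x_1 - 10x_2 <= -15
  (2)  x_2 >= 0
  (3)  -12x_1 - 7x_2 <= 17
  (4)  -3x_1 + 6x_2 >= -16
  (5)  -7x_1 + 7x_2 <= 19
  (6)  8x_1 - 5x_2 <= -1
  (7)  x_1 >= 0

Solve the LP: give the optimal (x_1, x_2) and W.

Extreme points and W = 12x_1 - 4x_2:
  (13/6, 11/3) → W = 34/3
  (0, 3/2) → W = -6
  (88/21, 145/21) → W = 68/3
  (0, 19/7) → W = -76/7

At the optimal vertex, -7x_1 + 7x_2 = 19 and x_1 = 0.
Solving simultaneously gives x_1 = 0, x_2 = 19/7.

x_1 = 0, x_2 = 19/7, minimum W = -76/7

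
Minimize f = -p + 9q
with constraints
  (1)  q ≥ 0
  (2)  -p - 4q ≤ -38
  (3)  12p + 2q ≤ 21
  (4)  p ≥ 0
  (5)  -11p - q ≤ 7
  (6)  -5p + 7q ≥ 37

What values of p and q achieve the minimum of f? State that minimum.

Feasible corners and f = -p + 9q:
  (4/23, 435/46) → f = 3907/46
  (0, 19/2) → f = 171/2
  (0, 21/2) → f = 189/2

At the optimal vertex, -p - 4q = -38 and 12p + 2q = 21.
Solving simultaneously gives p = 4/23, q = 435/46.

p = 4/23, q = 435/46, minimum f = 3907/46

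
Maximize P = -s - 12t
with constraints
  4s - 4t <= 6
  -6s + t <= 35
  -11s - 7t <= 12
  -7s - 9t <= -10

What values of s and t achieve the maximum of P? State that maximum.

s = 47/32, t = -1/32, maximum P = -35/32

Corner points and P = -s - 12t:
  (47/32, -1/32) → P = -35/32
  (-257/53, 313/53) → P = -3499/53
  (-89/25, 97/25) → P = -43
The feasible region is unbounded (it extends along (1, 1), (1, 6)), but P strictly decreases along every unbounded feasible direction, so there is no improving ray and the maximum is attained at a vertex.

At the optimal vertex, 4s - 4t = 6 and -7s - 9t = -10.
Solving simultaneously gives s = 47/32, t = -1/32.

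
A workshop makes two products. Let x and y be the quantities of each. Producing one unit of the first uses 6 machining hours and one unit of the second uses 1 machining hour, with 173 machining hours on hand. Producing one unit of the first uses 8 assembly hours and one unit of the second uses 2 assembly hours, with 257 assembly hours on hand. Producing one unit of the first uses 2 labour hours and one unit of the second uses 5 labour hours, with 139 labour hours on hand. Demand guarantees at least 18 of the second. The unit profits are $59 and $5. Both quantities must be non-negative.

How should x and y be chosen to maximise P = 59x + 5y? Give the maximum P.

x = 49/2, y = 18, maximum P = 3071/2

Extreme points and P = 59x + 5y:
  (0, 139/5) → P = 139
  (0, 18) → P = 90
  (49/2, 18) → P = 3071/2

The optimum lies where 2x + 5y = 139 and y = 18.
Solving simultaneously gives x = 49/2, y = 18.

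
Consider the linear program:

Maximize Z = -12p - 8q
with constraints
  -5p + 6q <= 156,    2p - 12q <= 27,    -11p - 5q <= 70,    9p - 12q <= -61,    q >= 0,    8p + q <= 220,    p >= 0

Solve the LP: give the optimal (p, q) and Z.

Corner points and Z = -12p - 8q:
  (1164/53, 2348/53) → Z = -32752/53
  (0, 26) → Z = -208
  (2579/105, 2468/105) → Z = -50692/105
  (0, 61/12) → Z = -122/3

p = 0, q = 61/12, maximum Z = -122/3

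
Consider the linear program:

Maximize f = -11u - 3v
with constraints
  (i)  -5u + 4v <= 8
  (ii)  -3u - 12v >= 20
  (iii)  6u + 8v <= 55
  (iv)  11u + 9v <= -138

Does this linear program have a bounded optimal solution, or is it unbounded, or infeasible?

From the feasible point (-624/89, -602/89), moving in the direction (-4, -5) keeps every constraint satisfied while f increases without bound.

unbounded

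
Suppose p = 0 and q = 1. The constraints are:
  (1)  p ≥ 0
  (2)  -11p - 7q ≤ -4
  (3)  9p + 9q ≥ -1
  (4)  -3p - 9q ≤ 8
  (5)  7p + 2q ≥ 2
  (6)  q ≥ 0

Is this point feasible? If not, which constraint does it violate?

(1): 0 ≥ 0 ✓
(2): -7 ≤ -4 ✓
(3): 9 ≥ -1 ✓
(4): -9 ≤ 8 ✓
(5): 2 ≥ 2 ✓
(6): 1 ≥ 0 ✓

feasible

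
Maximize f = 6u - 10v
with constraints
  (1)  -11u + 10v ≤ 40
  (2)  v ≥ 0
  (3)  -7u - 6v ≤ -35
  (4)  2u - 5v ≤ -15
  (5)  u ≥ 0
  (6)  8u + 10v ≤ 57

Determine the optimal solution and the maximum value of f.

u = 9/4, v = 39/10, maximum f = -51/2

The optimum lies where 2u - 5v = -15 and 8u + 10v = 57.
Solving simultaneously gives u = 9/4, v = 39/10.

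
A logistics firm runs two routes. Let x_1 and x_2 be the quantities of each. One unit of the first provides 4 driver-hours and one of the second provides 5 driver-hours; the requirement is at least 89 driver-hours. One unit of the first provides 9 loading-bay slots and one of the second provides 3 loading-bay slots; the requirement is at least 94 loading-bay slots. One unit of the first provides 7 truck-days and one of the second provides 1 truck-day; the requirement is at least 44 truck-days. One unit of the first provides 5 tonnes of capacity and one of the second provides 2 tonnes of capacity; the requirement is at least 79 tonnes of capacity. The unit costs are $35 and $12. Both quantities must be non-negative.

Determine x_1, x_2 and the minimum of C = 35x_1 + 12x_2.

x_1 = 1, x_2 = 37, minimum C = 479

Feasible corners and C = 35x_1 + 12x_2:
  (0, 44) → C = 528
  (89/4, 0) → C = 3115/4
  (217/17, 129/17) → C = 9143/17
  (1, 37) → C = 479
The feasible region is unbounded (it extends along (0, 1), (1, 0)), but C strictly increases along every unbounded feasible direction, so there is no improving ray and the minimum is attained at a vertex.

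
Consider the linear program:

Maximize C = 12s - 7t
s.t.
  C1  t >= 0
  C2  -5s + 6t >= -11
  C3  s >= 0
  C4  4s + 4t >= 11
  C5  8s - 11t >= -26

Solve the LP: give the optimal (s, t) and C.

s = 277/7, t = 218/7, maximum C = 1798/7

The optimum lies where -5s + 6t = -11 and 8s - 11t = -26.
Solving simultaneously gives s = 277/7, t = 218/7.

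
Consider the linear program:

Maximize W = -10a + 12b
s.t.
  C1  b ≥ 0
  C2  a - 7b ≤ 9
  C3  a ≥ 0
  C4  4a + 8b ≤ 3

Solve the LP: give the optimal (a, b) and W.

a = 0, b = 3/8, maximum W = 9/2

Vertices and W = -10a + 12b:
  (0, 0) → W = 0
  (3/4, 0) → W = -15/2
  (0, 3/8) → W = 9/2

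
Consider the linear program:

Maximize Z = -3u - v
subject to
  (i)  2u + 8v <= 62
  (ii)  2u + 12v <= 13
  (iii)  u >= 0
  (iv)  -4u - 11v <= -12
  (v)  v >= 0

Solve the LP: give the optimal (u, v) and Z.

Extreme points and Z = -3u - v:
  (1/26, 14/13) → Z = -31/26
  (13/2, 0) → Z = -39/2
  (3, 0) → Z = -9

The optimum lies where 2u + 12v = 13 and -4u - 11v = -12.
Solving simultaneously gives u = 1/26, v = 14/13.

u = 1/26, v = 14/13, maximum Z = -31/26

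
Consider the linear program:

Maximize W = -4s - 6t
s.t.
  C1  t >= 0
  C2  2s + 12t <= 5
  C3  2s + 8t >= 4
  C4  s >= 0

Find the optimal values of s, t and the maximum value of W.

Feasible corners and W = -4s - 6t:
  (5/2, 0) → W = -10
  (2, 0) → W = -8
  (1, 1/4) → W = -11/2

s = 1, t = 1/4, maximum W = -11/2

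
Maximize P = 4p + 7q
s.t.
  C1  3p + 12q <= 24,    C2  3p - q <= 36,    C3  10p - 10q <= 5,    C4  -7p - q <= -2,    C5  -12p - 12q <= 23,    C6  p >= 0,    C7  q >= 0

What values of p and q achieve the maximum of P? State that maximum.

p = 2, q = 3/2, maximum P = 37/2

Extreme points and P = 4p + 7q:
  (2, 3/2) → P = 37/2
  (0, 2) → P = 14
  (1/2, 0) → P = 2
  (2/7, 0) → P = 8/7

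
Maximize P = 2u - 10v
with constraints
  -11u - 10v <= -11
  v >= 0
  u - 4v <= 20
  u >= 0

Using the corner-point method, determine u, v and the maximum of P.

Extreme points and P = 2u - 10v:
  (1, 0) → P = 2
  (0, 11/10) → P = -11
  (20, 0) → P = 40
The feasible region is unbounded (it extends along (0, 1), (4, 1)), but P strictly decreases along every unbounded feasible direction, so there is no improving ray and the maximum is attained at a vertex.

u = 20, v = 0, maximum P = 40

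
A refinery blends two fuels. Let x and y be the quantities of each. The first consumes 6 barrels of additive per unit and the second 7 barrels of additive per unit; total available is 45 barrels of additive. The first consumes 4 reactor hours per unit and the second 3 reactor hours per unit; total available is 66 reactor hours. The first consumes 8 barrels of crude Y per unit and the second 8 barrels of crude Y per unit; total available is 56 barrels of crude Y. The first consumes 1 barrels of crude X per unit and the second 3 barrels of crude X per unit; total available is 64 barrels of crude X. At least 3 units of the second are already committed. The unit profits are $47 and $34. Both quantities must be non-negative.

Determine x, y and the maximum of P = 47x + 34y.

Feasible corners and P = 47x + 34y:
  (0, 45/7) → P = 1530/7
  (0, 3) → P = 102
  (4, 3) → P = 290

The optimum lies where 6x + 7y = 45 and 8x + 8y = 56.
Solving simultaneously gives x = 4, y = 3.

x = 4, y = 3, maximum P = 290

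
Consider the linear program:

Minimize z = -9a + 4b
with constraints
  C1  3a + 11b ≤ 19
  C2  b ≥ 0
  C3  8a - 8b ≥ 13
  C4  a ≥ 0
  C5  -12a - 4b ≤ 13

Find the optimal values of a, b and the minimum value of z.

a = 19/3, b = 0, minimum z = -57

Corner points and z = -9a + 4b:
  (19/3, 0) → z = -57
  (295/112, 113/112) → z = -2203/112
  (13/8, 0) → z = -117/8

The optimum lies where 3a + 11b = 19 and b = 0.
Solving simultaneously gives a = 19/3, b = 0.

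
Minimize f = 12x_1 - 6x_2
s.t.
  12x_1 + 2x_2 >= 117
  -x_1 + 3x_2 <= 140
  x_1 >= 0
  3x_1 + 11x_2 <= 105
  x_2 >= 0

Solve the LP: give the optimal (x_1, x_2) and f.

Corner points and f = 12x_1 - 6x_2:
  (359/42, 101/14) → f = 415/7
  (39/4, 0) → f = 117
  (35, 0) → f = 420

x_1 = 359/42, x_2 = 101/14, minimum f = 415/7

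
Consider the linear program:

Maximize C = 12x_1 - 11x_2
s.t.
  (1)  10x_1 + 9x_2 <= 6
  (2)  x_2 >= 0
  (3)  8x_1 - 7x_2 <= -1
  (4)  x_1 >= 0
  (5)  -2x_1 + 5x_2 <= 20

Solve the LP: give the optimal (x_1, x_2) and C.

Extreme points and C = 12x_1 - 11x_2:
  (33/142, 29/71) → C = -121/71
  (0, 2/3) → C = -22/3
  (0, 1/7) → C = -11/7

x_1 = 0, x_2 = 1/7, maximum C = -11/7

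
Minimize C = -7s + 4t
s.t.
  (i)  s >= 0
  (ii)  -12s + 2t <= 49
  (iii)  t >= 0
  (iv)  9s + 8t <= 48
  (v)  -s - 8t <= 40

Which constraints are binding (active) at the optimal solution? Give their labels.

(iii) and (iv)

Vertices and C = -7s + 4t:
  (0, 0) → C = 0
  (0, 6) → C = 24
  (16/3, 0) → C = -112/3

The minimum is at (16/3, 0). Substituting into each constraint, equality holds for (iii) and (iv); the remaining constraints have slack.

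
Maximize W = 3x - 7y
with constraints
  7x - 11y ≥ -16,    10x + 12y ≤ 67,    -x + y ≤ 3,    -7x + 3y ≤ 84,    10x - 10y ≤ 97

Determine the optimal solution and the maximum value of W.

Extreme points and W = 3x - 7y:
  (545/194, 629/194) → W = -1384/97
  (-17/4, -5/4) → W = -4
  (917/110, -15/11) → W = 3801/110
  (-75/4, -63/4) → W = 54
  (-1131/40, -1519/40) → W = 181

x = -1131/40, y = -1519/40, maximum W = 181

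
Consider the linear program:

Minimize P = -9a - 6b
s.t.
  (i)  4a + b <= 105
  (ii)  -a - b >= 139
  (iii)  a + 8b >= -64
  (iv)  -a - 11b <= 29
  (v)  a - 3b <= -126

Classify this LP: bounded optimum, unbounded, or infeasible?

bounded optimum

Feasible corners and P = -9a - 6b:
  (-150, 11) → P = 1284
  (-472/3, 35/3) → P = 1346
The feasible region has finitely many vertices and no improving ray; the minimum is 1284 at (-150, 11).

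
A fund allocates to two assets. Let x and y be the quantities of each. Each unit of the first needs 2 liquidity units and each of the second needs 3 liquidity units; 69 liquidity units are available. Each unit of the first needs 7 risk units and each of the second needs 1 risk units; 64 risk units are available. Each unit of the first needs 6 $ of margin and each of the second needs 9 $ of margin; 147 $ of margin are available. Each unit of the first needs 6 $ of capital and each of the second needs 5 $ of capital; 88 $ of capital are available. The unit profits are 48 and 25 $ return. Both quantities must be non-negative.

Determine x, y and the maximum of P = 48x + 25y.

x = 8, y = 8, maximum P = 584

Corner points and P = 48x + 25y:
  (0, 0) → P = 0
  (0, 49/3) → P = 1225/3
  (64/7, 0) → P = 3072/7
  (8, 8) → P = 584
  (19/8, 59/4) → P = 1931/4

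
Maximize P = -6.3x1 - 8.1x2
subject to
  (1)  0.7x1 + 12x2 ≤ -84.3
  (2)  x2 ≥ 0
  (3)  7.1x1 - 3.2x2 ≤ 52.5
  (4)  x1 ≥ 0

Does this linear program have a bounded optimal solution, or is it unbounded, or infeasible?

infeasible

The boundaries 0.7x1 + 12x2 = -84.3 and x2 = 0 meet at (-843/7, 0), but that point violates x1 ≥ 0. Every candidate vertex is excluded by some other constraint, so the feasible region is empty.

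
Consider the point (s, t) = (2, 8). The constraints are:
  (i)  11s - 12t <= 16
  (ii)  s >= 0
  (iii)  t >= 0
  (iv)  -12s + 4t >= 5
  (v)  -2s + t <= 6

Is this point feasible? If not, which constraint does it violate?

feasible

(i): -74 ≤ 16 ✓
(ii): 2 ≥ 0 ✓
(iii): 8 ≥ 0 ✓
(iv): 8 ≥ 5 ✓
(v): 4 ≤ 6 ✓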